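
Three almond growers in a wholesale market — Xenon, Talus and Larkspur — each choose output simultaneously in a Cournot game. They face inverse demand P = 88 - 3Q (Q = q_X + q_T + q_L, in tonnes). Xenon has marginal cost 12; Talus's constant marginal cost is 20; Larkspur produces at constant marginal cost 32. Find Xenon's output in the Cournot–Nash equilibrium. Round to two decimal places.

Xenon's profit: π_X = (88 - 3Q)q_X - (12q_X). Setting ∂π_X/∂q_X = 0: 76 - 6q_X - 3(q_T + q_L) = 0.
Talus's first-order condition: 68 - 6q_T - 3(q_X + q_L) = 0.
Larkspur's first-order condition: 56 - 6q_L - 3(q_X + q_T) = 0.
Adding the 3 first-order conditions: 200 − 12Q = 0, so Q = 50/3.
Back-substituting: q_X = (76 − 50)/3 = 26/3, q_T = (68 − 50)/3 = 6, q_L = (56 − 50)/3 = 2.

8.67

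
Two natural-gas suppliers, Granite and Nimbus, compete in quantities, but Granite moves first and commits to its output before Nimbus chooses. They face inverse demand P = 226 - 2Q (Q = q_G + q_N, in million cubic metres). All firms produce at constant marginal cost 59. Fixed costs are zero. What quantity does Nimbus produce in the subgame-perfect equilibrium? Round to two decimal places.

Solve by backward induction. Given q_G, the follower Nimbus maximises π_N = (226 - 2q_G - 2q_N)q_N - 59q_N.
∂π_N/∂q_N = 167 - 2q_G - 4q_N = 0 gives the reaction function q_N = (167 - 2q_G)/4.
The leader anticipates this reaction. Substituting into P = 226 - 2Q gives P = 285/2 - q_G, so π_G = (285/2 - q_G)q_G - 59q_G.
The leader's first-order condition 167/2 - 2q_G = 0 yields q_G = 167/4.
Then q_N = (167 - 2·(167/4))/4 = 167/8.

20.88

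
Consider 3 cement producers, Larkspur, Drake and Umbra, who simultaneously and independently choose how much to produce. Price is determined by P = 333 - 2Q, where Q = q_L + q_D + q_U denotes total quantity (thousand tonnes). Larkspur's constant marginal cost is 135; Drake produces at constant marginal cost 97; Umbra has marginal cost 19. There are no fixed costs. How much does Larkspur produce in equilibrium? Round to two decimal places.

Larkspur's profit: π_L = (333 - 2Q)q_L - (135q_L). Setting ∂π_L/∂q_L = 0: 198 - 4q_L - 2(q_D + q_U) = 0.
Drake's first-order condition: 236 - 4q_D - 2(q_L + q_U) = 0.
Umbra's first-order condition: 314 - 4q_U - 2(q_L + q_D) = 0.
Adding the 3 first-order conditions: 748 − 8Q = 0, so Q = 187/2.
Back-substituting: q_L = (198 − 187)/2 = 11/2, q_D = (236 − 187)/2 = 49/2, q_U = (314 − 187)/2 = 127/2.

5.50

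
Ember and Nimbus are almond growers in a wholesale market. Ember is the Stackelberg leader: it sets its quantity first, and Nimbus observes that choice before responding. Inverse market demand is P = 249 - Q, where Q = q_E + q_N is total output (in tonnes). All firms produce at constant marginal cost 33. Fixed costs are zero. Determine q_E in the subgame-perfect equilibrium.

Solve by backward induction. Given q_E, the follower Nimbus maximises π_N = (249 - q_E - q_N)q_N - 33q_N.
Setting the follower's marginal profit to zero, 216 - q_E - 2q_N = 0, i.e. q_N = (216 - q_E)/2.
The leader anticipates this reaction. Substituting into P = 249 - Q gives P = 141 - (1/2)q_E, so π_E = (141 - (1/2)q_E)q_E - 33q_E.
The leader's first-order condition 108 - q_E = 0 yields q_E = 108.
Then q_N = (216 - 108)/2 = 54.

108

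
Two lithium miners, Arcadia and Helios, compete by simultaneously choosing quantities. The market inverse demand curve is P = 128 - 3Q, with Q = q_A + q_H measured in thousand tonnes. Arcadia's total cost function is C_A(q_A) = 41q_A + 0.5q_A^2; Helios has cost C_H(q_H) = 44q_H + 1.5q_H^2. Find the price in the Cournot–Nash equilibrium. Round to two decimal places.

Arcadia's profit: π_A = (128 - 3Q)q_A - (41q_A + (1/2)q_A²). Setting ∂π_A/∂q_A = 0: 87 - 7q_A - 3(q_H) = 0.
Helios's profit: π_H = (128 - 3Q)q_H - (44q_H + (3/2)q_H²). Setting ∂π_H/∂q_H = 0: 84 - 9q_H - 3(q_A) = 0.
Best responses: q_A = (87 - 3q_H)/7, q_H = (84 - 3q_A)/9.
Substituting one into the other gives q_A = 59/6 and q_H = 109/18.
Total output Q = 143/9, so price P = 128 - 3·(143/9) = 241/3.

80.33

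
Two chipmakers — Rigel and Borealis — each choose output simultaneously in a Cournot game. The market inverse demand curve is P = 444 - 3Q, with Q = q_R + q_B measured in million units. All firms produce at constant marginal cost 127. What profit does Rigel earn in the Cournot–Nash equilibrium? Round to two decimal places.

3721.81

A representative firm's profit is π_i = q_i(444 - 3Q) - 127q_i.
First-order condition (treating rivals' output as given): 317 - 6q_i - 3q_j = 0.
By symmetry each firm produces the same amount; substituting q_j = q_i yields q_i = 317/9.
Price P = 444 - 3·(634/9) = 698/3.
Rigel's profit: (698/3 - 127)·(317/9) = 3721.8148.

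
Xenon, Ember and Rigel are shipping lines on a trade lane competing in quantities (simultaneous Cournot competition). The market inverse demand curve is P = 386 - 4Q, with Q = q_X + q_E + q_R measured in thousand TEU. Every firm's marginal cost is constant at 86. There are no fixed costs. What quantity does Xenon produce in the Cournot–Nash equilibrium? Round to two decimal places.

Each firm earns π_i = (386 - 4Q)q_i - 86q_i.
First-order condition (treating rivals' output as given): 300 - 8q_i - 4·Σ_{j≠i} q_j = 0.
By symmetry each firm produces the same amount; substituting Σ_{j≠i} q_j = 2q_i yields q_i = 300/16 = 75/4.

18.75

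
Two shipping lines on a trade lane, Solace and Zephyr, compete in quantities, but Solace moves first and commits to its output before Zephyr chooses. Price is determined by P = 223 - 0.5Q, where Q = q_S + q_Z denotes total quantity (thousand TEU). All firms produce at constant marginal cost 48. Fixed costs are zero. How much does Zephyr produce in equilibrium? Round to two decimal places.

87.50

Solve by backward induction. Given q_S, the follower Zephyr maximises π_Z = (223 - (1/2)q_S - (1/2)q_Z)q_Z - 48q_Z.
∂π_Z/∂q_Z = 175 - (1/2)q_S - q_Z = 0 gives the reaction function q_Z = (175 - (1/2)q_S).
The leader anticipates this reaction. Substituting into P = 223 - 0.5Q gives P = 271/2 - (1/4)q_S, so π_S = (271/2 - (1/4)q_S)q_S - 48q_S.
Maximising: ∂π_S/∂q_S = 175/2 - (1/2)q_S = 0, giving q_S = 175.
Then q_Z = (175 - (1/2)·175) = 175/2.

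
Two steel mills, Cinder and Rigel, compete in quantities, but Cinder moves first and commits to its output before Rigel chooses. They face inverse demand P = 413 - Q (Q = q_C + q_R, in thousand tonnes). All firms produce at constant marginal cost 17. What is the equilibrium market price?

116

The follower Rigel best-responds to any q_C: π_R = (413 - Q)q_R - 17q_R.
Follower FOC: 396 - q_C - 2q_R = 0, so q_R(q_C) = (396 - q_C)/2.
Cinder substitutes q_R(q_C) into its own profit: π_C = q_C(413 - q_C - (396 - q_C)/2) - 17q_C = (215 - (1/2)q_C)q_C - 17q_C.
Leader FOC: 198 - q_C = 0, so q_C = 198.
Then q_R = (396 - 198)/2 = 99.
Total output Q = 297, so price P = 413 - 297 = 116.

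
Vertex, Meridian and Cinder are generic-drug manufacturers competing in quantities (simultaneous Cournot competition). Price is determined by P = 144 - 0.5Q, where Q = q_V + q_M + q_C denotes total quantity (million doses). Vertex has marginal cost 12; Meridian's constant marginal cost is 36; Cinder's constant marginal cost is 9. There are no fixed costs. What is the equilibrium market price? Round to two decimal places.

50.25

Vertex's profit: π_V = (144 - 0.5Q)q_V - (12q_V). Setting ∂π_V/∂q_V = 0: 132 - q_V - (1/2)(q_M + q_C) = 0.
Meridian's profit: π_M = (144 - 0.5Q)q_M - (36q_M). Setting ∂π_M/∂q_M = 0: 108 - q_M - (1/2)(q_V + q_C) = 0.
Cinder's first-order condition: 135 - q_C - (1/2)(q_V + q_M) = 0.
Summing all 3 equations gives 375 − 2Q = 0, hence Q = 375/2.
Back-substituting: q_V = (132 − 375/4)/(1/2) = 153/2, q_M = (108 − 375/4)/(1/2) = 57/2, q_C = (135 − 375/4)/(1/2) = 165/2.
Total output Q = 375/2, so price P = 144 - (1/2)·(375/2) = 201/4.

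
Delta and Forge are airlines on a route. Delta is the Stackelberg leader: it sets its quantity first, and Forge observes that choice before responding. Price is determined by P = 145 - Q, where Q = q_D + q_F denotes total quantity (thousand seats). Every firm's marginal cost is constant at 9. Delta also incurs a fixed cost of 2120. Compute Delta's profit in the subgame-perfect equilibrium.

Solve by backward induction. Given q_D, the follower Forge maximises π_F = (145 - q_D - q_F)q_F - 9q_F.
∂π_F/∂q_F = 136 - q_D - 2q_F = 0 gives the reaction function q_F = (136 - q_D)/2.
Delta substitutes q_F(q_D) into its own profit: π_D = q_D(145 - q_D - (136 - q_D)/2) - 9q_D = (77 - (1/2)q_D)q_D - 9q_D.
Leader FOC: 68 - q_D = 0, so q_D = 68.
Then q_F = (136 - 68)/2 = 34.
Price P = 145 - 102 = 43.
Delta's profit: (43 - 9)·68 - 2120 = 192.

192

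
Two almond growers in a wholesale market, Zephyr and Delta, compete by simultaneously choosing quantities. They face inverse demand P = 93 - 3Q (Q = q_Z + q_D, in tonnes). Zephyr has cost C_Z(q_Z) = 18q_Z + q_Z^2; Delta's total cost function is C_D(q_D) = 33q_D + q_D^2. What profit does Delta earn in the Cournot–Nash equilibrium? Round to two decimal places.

85.98

Zephyr's profit: π_Z = (93 - 3Q)q_Z - (18q_Z + q_Z²). Setting ∂π_Z/∂q_Z = 0: 75 - 8q_Z - 3(q_D) = 0.
Delta's first-order condition: 60 - 8q_D - 3(q_Z) = 0.
Best responses: q_Z = (75 - 3q_D)/8, q_D = (60 - 3q_Z)/8.
Substituting one into the other gives q_Z = 84/11 and q_D = 51/11.
Price P = 93 - 3·(135/11) = 618/11.
Delta's profit: (618/11)·(51/11) - 33·(51/11) - (51/11)² = 85.9835.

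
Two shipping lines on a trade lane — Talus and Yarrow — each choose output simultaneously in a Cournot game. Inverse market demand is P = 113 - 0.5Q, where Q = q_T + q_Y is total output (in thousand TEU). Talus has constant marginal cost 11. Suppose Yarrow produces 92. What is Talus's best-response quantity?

56

With the rival's output fixed at 92, Talus's profit is π_T = (113 - (1/2)·92 - (1/2)q_T)q_T - (11q_T) = (67 - (1/2)q_T)q_T - (11q_T).
∂π_T/∂q_T = 56 - q_T = 0, so q_T = 56.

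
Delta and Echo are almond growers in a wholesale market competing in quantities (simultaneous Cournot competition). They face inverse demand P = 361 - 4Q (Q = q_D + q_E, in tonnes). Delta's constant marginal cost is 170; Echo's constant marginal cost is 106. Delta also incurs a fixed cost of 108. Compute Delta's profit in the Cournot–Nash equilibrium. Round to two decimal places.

Delta's profit: π_D = (361 - 4Q)q_D - (170q_D). Setting ∂π_D/∂q_D = 0: 191 - 8q_D - 4(q_E) = 0.
Echo's first-order condition: 255 - 8q_E - 4(q_D) = 0.
Rearranging gives the reaction functions q_D = (191 - 4q_E)/8 and q_E = (255 - 4q_D)/8.
Solving the pair: q_D = 127/12, q_E = 319/12.
Price P = 361 - 4·(223/6) = 637/3.
Delta's profit: (637/3 - 170)·(127/12) - 108 = 340.0278.

340.03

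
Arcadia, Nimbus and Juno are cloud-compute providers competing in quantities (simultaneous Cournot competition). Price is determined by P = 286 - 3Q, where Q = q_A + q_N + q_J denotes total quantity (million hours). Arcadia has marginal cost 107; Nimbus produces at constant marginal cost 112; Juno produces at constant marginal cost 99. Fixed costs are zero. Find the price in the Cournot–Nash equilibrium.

151

Arcadia's profit: π_A = (286 - 3Q)q_A - (107q_A). Setting ∂π_A/∂q_A = 0: 179 - 6q_A - 3(q_N + q_J) = 0.
Nimbus's profit: π_N = (286 - 3Q)q_N - (112q_N). Setting ∂π_N/∂q_N = 0: 174 - 6q_N - 3(q_A + q_J) = 0.
Juno's profit: π_J = (286 - 3Q)q_J - (99q_J). Setting ∂π_J/∂q_J = 0: 187 - 6q_J - 3(q_A + q_N) = 0.
Summing all 3 equations gives 540 − 12Q = 0, hence Q = 45.
Back-substituting: q_A = (179 − 135)/3 = 44/3, q_N = (174 − 135)/3 = 13, q_J = (187 − 135)/3 = 52/3.
Total output Q = 45, so price P = 286 - 3·45 = 151.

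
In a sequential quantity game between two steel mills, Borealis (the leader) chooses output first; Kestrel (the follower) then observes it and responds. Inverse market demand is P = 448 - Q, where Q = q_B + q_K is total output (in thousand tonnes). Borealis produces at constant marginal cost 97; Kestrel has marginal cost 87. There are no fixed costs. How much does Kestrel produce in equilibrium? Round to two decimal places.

The follower Kestrel best-responds to any q_B: π_K = (448 - Q)q_K - 87q_K.
∂π_K/∂q_K = 361 - q_B - 2q_K = 0 gives the reaction function q_K = (361 - q_B)/2.
Borealis substitutes q_K(q_B) into its own profit: π_B = q_B(448 - q_B - (361 - q_B)/2) - 97q_B = (535/2 - (1/2)q_B)q_B - 97q_B.
Leader FOC: 341/2 - q_B = 0, so q_B = 341/2.
Then q_K = (361 - 341/2)/2 = 381/4.

95.25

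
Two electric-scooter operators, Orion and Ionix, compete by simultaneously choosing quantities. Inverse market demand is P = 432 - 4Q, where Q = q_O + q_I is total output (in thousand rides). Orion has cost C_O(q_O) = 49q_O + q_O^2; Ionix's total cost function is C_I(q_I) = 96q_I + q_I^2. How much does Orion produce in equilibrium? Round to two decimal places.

Orion's profit: π_O = (432 - 4Q)q_O - (49q_O + q_O²). Setting ∂π_O/∂q_O = 0: 383 - 10q_O - 4(q_I) = 0.
Ionix's profit: π_I = (432 - 4Q)q_I - (96q_I + q_I²). Setting ∂π_I/∂q_I = 0: 336 - 10q_I - 4(q_O) = 0.
Best responses: q_O = (383 - 4q_I)/10, q_I = (336 - 4q_O)/10.
Solving the pair: q_O = 1243/42, q_I = 457/21.

29.60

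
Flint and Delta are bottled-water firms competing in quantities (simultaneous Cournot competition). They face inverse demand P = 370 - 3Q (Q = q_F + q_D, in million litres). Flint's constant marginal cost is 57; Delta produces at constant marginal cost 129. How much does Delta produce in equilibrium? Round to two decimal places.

Flint's profit: π_F = (370 - 3Q)q_F - (57q_F). Setting ∂π_F/∂q_F = 0: 313 - 6q_F - 3(q_D) = 0.
Delta's profit: π_D = (370 - 3Q)q_D - (129q_D). Setting ∂π_D/∂q_D = 0: 241 - 6q_D - 3(q_F) = 0.
So q_F = (313 - 3q_D)/6 and q_D = (241 - 3q_F)/6.
Solving the pair: q_F = 385/9, q_D = 169/9.

18.78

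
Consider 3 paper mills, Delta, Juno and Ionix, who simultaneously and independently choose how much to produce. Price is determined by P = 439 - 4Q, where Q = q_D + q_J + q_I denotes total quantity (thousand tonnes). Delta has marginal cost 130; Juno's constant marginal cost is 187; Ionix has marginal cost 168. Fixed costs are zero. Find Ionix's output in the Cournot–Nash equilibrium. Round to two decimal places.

Delta's profit: π_D = (439 - 4Q)q_D - (130q_D). Setting ∂π_D/∂q_D = 0: 309 - 8q_D - 4(q_J + q_I) = 0.
Juno's profit: π_J = (439 - 4Q)q_J - (187q_J). Setting ∂π_J/∂q_J = 0: 252 - 8q_J - 4(q_D + q_I) = 0.
Ionix's first-order condition: 271 - 8q_I - 4(q_D + q_J) = 0.
Adding the 3 first-order conditions: 832 − 16Q = 0, so Q = 52.
Back-substituting: q_D = (309 − 208)/4 = 101/4, q_J = (252 − 208)/4 = 11, q_I = (271 − 208)/4 = 63/4.

15.75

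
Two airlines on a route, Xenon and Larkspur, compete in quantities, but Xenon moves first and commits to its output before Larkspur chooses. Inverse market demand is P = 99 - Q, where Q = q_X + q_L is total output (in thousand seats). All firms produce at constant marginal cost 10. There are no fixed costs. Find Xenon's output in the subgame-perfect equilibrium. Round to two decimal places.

Solve by backward induction. Given q_X, the follower Larkspur maximises π_L = (99 - q_X - q_L)q_L - 10q_L.
Follower FOC: 89 - q_X - 2q_L = 0, so q_L(q_X) = (89 - q_X)/2.
The leader anticipates this reaction. Substituting into P = 99 - Q gives P = 109/2 - (1/2)q_X, so π_X = (109/2 - (1/2)q_X)q_X - 10q_X.
Leader FOC: 89/2 - q_X = 0, so q_X = 89/2.
Then q_L = (89 - 89/2)/2 = 89/4.

44.50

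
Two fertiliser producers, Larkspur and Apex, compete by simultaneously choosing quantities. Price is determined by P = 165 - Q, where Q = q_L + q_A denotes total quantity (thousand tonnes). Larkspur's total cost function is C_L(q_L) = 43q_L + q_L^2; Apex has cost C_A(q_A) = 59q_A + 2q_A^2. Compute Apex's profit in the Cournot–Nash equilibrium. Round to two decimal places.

Larkspur's profit: π_L = (165 - Q)q_L - (43q_L + q_L²). Setting ∂π_L/∂q_L = 0: 122 - 4q_L - (q_A) = 0.
Apex's profit: π_A = (165 - Q)q_A - (59q_A + 2q_A²). Setting ∂π_A/∂q_A = 0: 106 - 6q_A - (q_L) = 0.
So q_L = (122 - q_A)/4 and q_A = (106 - q_L)/6.
Solving the pair: q_L = 626/23, q_A = 302/23.
Price P = 165 - 928/23 = 124.6522.
Apex's profit: 124.6522·(302/23) - 59·(302/23) - 2(302/23)² = 517.2250.

517.22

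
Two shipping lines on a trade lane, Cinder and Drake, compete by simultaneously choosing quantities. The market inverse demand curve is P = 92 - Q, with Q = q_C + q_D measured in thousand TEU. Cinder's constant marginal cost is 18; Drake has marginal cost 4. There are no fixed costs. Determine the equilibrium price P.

38

Cinder's profit: π_C = (92 - Q)q_C - (18q_C). Setting ∂π_C/∂q_C = 0: 74 - 2q_C - (q_D) = 0.
Drake's profit: π_D = (92 - Q)q_D - (4q_D). Setting ∂π_D/∂q_D = 0: 88 - 2q_D - (q_C) = 0.
Rearranging gives the reaction functions q_C = (74 - q_D)/2 and q_D = (88 - q_C)/2.
Substituting one into the other gives q_C = 20 and q_D = 34.
Total output Q = 54, so price P = 92 - 54 = 38.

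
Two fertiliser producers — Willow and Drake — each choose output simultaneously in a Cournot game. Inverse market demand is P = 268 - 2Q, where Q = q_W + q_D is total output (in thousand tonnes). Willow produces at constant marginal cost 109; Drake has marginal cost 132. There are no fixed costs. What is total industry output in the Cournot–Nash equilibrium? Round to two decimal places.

49.17

Willow's profit: π_W = (268 - 2Q)q_W - (109q_W). Setting ∂π_W/∂q_W = 0: 159 - 4q_W - 2(q_D) = 0.
Drake's profit: π_D = (268 - 2Q)q_D - (132q_D). Setting ∂π_D/∂q_D = 0: 136 - 4q_D - 2(q_W) = 0.
So q_W = (159 - 2q_D)/4 and q_D = (136 - 2q_W)/4.
Substituting one into the other gives q_W = 91/3 and q_D = 113/6.
Total output Q = 91/3 + 113/6 = 295/6.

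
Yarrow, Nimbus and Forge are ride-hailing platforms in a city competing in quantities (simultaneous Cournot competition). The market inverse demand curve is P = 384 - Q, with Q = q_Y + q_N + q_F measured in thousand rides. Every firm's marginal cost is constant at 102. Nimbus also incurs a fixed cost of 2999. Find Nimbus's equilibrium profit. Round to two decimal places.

A representative firm's profit is π_i = q_i(384 - Q) - 102q_i.
First-order condition (treating rivals' output as given): 282 - 2q_i - Σ_{j≠i} q_j = 0.
With identical firms every q_j equals q_i, so Σ_{j≠i} q_j = 2q_i and 282 = 4q_i, giving q_i = 141/2.
Price P = 384 - 423/2 = 345/2.
Nimbus's profit: (345/2 - 102)·(141/2) - 2999 = 1971.2500.

1971.25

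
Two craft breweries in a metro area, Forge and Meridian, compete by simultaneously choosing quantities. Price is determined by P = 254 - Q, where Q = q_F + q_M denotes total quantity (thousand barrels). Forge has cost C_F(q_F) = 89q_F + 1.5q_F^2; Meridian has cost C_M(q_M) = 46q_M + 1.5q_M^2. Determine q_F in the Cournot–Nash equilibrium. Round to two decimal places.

Forge's profit: π_F = (254 - Q)q_F - (89q_F + (3/2)q_F²). Setting ∂π_F/∂q_F = 0: 165 - 5q_F - (q_M) = 0.
Meridian's profit: π_M = (254 - Q)q_M - (46q_M + (3/2)q_M²). Setting ∂π_M/∂q_M = 0: 208 - 5q_M - (q_F) = 0.
So q_F = (165 - q_M)/5 and q_M = (208 - q_F)/5.
Solving the pair: q_F = 617/24, q_M = 875/24.

25.71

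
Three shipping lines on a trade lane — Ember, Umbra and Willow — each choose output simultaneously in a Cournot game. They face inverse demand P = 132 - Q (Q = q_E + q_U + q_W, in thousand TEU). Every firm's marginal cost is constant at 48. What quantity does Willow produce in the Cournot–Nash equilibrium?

A representative firm's profit is π_i = q_i(132 - Q) - 48q_i.
First-order condition (treating rivals' output as given): 84 - 2q_i - Σ_{j≠i} q_j = 0.
With identical firms every q_j equals q_i, so Σ_{j≠i} q_j = 2q_i and 84 = 4q_i, giving q_i = 21.

21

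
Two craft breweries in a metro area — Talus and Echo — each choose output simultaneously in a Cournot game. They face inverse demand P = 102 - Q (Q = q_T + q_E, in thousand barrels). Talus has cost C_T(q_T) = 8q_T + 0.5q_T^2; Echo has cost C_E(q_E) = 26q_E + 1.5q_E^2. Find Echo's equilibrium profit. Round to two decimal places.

229.03

Talus's profit: π_T = (102 - Q)q_T - (8q_T + (1/2)q_T²). Setting ∂π_T/∂q_T = 0: 94 - 3q_T - (q_E) = 0.
Echo's first-order condition: 76 - 5q_E - (q_T) = 0.
Best responses: q_T = (94 - q_E)/3, q_E = (76 - q_T)/5.
Substituting one into the other gives q_T = 197/7 and q_E = 67/7.
Price P = 102 - 264/7 = 450/7.
Echo's profit: (450/7)·(67/7) - 26·(67/7) - (3/2)(67/7)² = 229.0306.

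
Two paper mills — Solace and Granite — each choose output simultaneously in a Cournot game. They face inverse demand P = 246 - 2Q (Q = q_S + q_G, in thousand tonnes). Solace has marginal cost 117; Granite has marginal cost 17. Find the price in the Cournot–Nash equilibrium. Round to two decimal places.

126.67

Solace's profit: π_S = (246 - 2Q)q_S - (117q_S). Setting ∂π_S/∂q_S = 0: 129 - 4q_S - 2(q_G) = 0.
Granite's profit: π_G = (246 - 2Q)q_G - (17q_G). Setting ∂π_G/∂q_G = 0: 229 - 4q_G - 2(q_S) = 0.
Rearranging gives the reaction functions q_S = (129 - 2q_G)/4 and q_G = (229 - 2q_S)/4.
Substituting one into the other gives q_S = 29/6 and q_G = 329/6.
Total output Q = 179/3, so price P = 246 - 2·(179/3) = 380/3.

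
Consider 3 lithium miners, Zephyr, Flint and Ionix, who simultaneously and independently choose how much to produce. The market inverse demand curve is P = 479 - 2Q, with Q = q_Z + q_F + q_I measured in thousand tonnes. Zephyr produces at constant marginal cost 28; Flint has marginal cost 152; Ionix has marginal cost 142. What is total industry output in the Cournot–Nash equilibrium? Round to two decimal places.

Zephyr's profit: π_Z = (479 - 2Q)q_Z - (28q_Z). Setting ∂π_Z/∂q_Z = 0: 451 - 4q_Z - 2(q_F + q_I) = 0.
Flint's first-order condition: 327 - 4q_F - 2(q_Z + q_I) = 0.
Ionix's profit: π_I = (479 - 2Q)q_I - (142q_I). Setting ∂π_I/∂q_I = 0: 337 - 4q_I - 2(q_Z + q_F) = 0.
Summing all 3 equations gives 1115 − 8Q = 0, hence Q = 1115/8.
Back-substituting: q_Z = (451 − 1115/4)/2 = 689/8, q_F = (327 − 1115/4)/2 = 193/8, q_I = (337 − 1115/4)/2 = 233/8.
Total output Q = 689/8 + 193/8 + 233/8 = 1115/8.

139.38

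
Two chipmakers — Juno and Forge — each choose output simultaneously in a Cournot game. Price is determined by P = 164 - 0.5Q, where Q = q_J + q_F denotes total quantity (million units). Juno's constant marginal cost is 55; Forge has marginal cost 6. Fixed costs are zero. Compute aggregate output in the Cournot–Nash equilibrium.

178

Juno's profit: π_J = (164 - 0.5Q)q_J - (55q_J). Setting ∂π_J/∂q_J = 0: 109 - q_J - (1/2)(q_F) = 0.
Forge's profit: π_F = (164 - 0.5Q)q_F - (6q_F). Setting ∂π_F/∂q_F = 0: 158 - q_F - (1/2)(q_J) = 0.
Best responses: q_J = (109 - (1/2)q_F), q_F = (158 - (1/2)q_J).
Solving the pair: q_J = 40, q_F = 138.
Total output Q = 40 + 138 = 178.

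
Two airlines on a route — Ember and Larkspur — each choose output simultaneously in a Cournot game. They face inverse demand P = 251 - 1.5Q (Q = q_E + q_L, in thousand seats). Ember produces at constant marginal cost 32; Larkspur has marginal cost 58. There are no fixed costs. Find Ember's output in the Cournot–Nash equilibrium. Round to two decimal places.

54.44

Ember's profit: π_E = (251 - 1.5Q)q_E - (32q_E). Setting ∂π_E/∂q_E = 0: 219 - 3q_E - (3/2)(q_L) = 0.
Larkspur's profit: π_L = (251 - 1.5Q)q_L - (58q_L). Setting ∂π_L/∂q_L = 0: 193 - 3q_L - (3/2)(q_E) = 0.
Rearranging gives the reaction functions q_E = (219 - (3/2)q_L)/3 and q_L = (193 - (3/2)q_E)/3.
Substituting one into the other gives q_E = 490/9 and q_L = 334/9.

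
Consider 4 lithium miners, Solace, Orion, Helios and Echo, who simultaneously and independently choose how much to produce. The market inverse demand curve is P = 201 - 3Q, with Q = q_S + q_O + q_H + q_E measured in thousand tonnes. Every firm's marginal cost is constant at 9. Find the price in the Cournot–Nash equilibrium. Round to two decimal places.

Each firm earns π_i = (201 - 3Q)q_i - 9q_i.
First-order condition (treating rivals' output as given): 192 - 6q_i - 3·Σ_{j≠i} q_j = 0.
With identical firms every q_j equals q_i, so Σ_{j≠i} q_j = 3q_i and 192 = 15q_i, giving q_i = 64/5.
Total output Q = 256/5, so price P = 201 - 3·(256/5) = 237/5.

47.40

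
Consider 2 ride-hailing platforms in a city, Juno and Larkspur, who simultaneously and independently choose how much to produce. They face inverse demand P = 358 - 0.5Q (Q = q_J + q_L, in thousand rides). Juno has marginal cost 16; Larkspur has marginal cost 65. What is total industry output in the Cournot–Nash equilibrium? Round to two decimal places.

423.33

Juno's profit: π_J = (358 - 0.5Q)q_J - (16q_J). Setting ∂π_J/∂q_J = 0: 342 - q_J - (1/2)(q_L) = 0.
Larkspur's profit: π_L = (358 - 0.5Q)q_L - (65q_L). Setting ∂π_L/∂q_L = 0: 293 - q_L - (1/2)(q_J) = 0.
Rearranging gives the reaction functions q_J = (342 - (1/2)q_L) and q_L = (293 - (1/2)q_J).
Substituting one into the other gives q_J = 782/3 and q_L = 488/3.
Total output Q = 782/3 + 488/3 = 1270/3.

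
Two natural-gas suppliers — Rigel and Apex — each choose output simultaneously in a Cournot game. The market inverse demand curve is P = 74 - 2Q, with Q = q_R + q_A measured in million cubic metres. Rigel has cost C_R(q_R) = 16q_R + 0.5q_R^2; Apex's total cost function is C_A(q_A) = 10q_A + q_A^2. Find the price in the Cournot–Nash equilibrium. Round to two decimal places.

Rigel's profit: π_R = (74 - 2Q)q_R - (16q_R + (1/2)q_R²). Setting ∂π_R/∂q_R = 0: 58 - 5q_R - 2(q_A) = 0.
Apex's first-order condition: 64 - 6q_A - 2(q_R) = 0.
Best responses: q_R = (58 - 2q_A)/5, q_A = (64 - 2q_R)/6.
Substituting one into the other gives q_R = 110/13 and q_A = 102/13.
Total output Q = 212/13, so price P = 74 - 2·(212/13) = 538/13.

41.38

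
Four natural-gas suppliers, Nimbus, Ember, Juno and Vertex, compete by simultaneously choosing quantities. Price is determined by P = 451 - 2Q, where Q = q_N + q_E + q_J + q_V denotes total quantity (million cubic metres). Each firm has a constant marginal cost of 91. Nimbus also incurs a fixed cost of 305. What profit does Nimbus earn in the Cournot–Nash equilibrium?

Each firm earns π_i = (451 - 2Q)q_i - 91q_i.
First-order condition (treating rivals' output as given): 360 - 4q_i - 2·Σ_{j≠i} q_j = 0.
With identical firms every q_j equals q_i, so Σ_{j≠i} q_j = 3q_i and 360 = 10q_i, giving q_i = 36.
Price P = 451 - 2·144 = 163.
Nimbus's profit: (163 - 91)·36 - 305 = 2287.

2287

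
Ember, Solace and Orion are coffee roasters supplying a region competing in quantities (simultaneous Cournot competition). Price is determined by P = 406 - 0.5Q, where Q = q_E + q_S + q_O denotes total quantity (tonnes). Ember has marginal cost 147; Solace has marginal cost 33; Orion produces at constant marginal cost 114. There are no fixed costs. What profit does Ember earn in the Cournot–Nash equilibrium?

1568

Ember's profit: π_E = (406 - 0.5Q)q_E - (147q_E). Setting ∂π_E/∂q_E = 0: 259 - q_E - (1/2)(q_S + q_O) = 0.
Solace's profit: π_S = (406 - 0.5Q)q_S - (33q_S). Setting ∂π_S/∂q_S = 0: 373 - q_S - (1/2)(q_E + q_O) = 0.
Orion's profit: π_O = (406 - 0.5Q)q_O - (114q_O). Setting ∂π_O/∂q_O = 0: 292 - q_O - (1/2)(q_E + q_S) = 0.
Summing all 3 equations gives 924 − 2Q = 0, hence Q = 462.
Back-substituting: q_E = (259 − 231)/(1/2) = 56, q_S = (373 − 231)/(1/2) = 284, q_O = (292 − 231)/(1/2) = 122.
Price P = 406 - (1/2)·462 = 175.
Ember's profit: (175 - 147)·56 = 1568.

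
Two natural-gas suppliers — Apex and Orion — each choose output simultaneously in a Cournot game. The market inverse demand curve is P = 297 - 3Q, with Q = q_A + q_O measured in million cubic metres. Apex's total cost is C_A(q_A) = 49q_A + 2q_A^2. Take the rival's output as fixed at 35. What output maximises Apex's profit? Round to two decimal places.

14.30

With the rival's output fixed at 35, Apex's profit is π_A = (297 - 3·35 - 3q_A)q_A - (49q_A + 2q_A²) = (192 - 3q_A)q_A - (49q_A + 2q_A²).
∂π_A/∂q_A = 143 - 10q_A = 0, so q_A = 143/10.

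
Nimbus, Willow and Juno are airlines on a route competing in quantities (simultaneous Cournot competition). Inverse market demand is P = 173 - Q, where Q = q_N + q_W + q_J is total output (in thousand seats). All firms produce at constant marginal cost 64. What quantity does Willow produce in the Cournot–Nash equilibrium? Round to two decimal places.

Each firm earns π_i = (173 - Q)q_i - 64q_i.
Setting ∂π_i/∂q_i = 0 with rivals' quantities fixed: 109 - 2q_i - Σ_{j≠i} q_j = 0.
With identical firms every q_j equals q_i, so Σ_{j≠i} q_j = 2q_i and 109 = 4q_i, giving q_i = 109/4.

27.25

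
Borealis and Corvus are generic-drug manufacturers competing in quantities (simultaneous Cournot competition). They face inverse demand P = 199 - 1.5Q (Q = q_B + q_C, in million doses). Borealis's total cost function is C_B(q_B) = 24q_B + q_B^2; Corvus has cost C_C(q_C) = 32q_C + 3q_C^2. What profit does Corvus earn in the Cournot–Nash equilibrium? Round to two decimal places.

807.03

Borealis's profit: π_B = (199 - 1.5Q)q_B - (24q_B + q_B²). Setting ∂π_B/∂q_B = 0: 175 - 5q_B - (3/2)(q_C) = 0.
Corvus's first-order condition: 167 - 9q_C - (3/2)(q_B) = 0.
Rearranging gives the reaction functions q_B = (175 - (3/2)q_C)/5 and q_C = (167 - (3/2)q_B)/9.
Solving the pair: q_B = 1766/57, q_C = 13.3918.
Price P = 199 - (3/2)·44.3743 = 132.4386.
Corvus's profit: 132.4386·13.3918 - 32·13.3918 - 3·13.3918² = 807.0329.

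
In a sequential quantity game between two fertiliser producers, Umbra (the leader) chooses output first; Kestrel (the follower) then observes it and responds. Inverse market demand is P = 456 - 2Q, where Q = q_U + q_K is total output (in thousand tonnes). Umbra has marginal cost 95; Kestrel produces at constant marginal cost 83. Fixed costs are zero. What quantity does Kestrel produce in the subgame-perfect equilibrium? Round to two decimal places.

49.63

Solve by backward induction. Given q_U, the follower Kestrel maximises π_K = (456 - 2q_U - 2q_K)q_K - 83q_K.
Setting the follower's marginal profit to zero, 373 - 2q_U - 4q_K = 0, i.e. q_K = (373 - 2q_U)/4.
Umbra substitutes q_K(q_U) into its own profit: π_U = q_U(456 - 2q_U - (373 - 2q_U)/2) - 95q_U = (539/2 - q_U)q_U - 95q_U.
Leader FOC: 349/2 - 2q_U = 0, so q_U = 349/4.
Then q_K = (373 - 2·(349/4))/4 = 397/8.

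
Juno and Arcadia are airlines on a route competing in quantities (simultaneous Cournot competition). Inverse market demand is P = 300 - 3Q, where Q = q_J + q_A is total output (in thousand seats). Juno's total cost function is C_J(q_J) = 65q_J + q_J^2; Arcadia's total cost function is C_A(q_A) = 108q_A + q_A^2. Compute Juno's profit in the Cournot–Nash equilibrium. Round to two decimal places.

Juno's profit: π_J = (300 - 3Q)q_J - (65q_J + q_J²). Setting ∂π_J/∂q_J = 0: 235 - 8q_J - 3(q_A) = 0.
Arcadia's profit: π_A = (300 - 3Q)q_A - (108q_A + q_A²). Setting ∂π_A/∂q_A = 0: 192 - 8q_A - 3(q_J) = 0.
Best responses: q_J = (235 - 3q_A)/8, q_A = (192 - 3q_J)/8.
Substituting one into the other gives q_J = 1304/55 and q_A = 831/55.
Price P = 300 - 3·(427/11) = 183.5455.
Juno's profit: 183.5455·(1304/55) - 65·(1304/55) - (1304/55)² = 2248.4840.

2248.48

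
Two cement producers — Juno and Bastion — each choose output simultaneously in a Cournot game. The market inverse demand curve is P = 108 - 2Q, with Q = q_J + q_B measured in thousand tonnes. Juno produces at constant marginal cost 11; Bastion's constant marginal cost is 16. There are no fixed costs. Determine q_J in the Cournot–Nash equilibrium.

17

Juno's profit: π_J = (108 - 2Q)q_J - (11q_J). Setting ∂π_J/∂q_J = 0: 97 - 4q_J - 2(q_B) = 0.
Bastion's profit: π_B = (108 - 2Q)q_B - (16q_B). Setting ∂π_B/∂q_B = 0: 92 - 4q_B - 2(q_J) = 0.
Best responses: q_J = (97 - 2q_B)/4, q_B = (92 - 2q_J)/4.
Solving the pair: q_J = 17, q_B = 29/2.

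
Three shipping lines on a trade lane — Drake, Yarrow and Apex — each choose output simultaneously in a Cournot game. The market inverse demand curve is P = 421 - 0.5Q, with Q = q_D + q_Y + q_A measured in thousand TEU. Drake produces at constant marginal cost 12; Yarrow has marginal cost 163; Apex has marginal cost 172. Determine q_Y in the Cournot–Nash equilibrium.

Drake's profit: π_D = (421 - 0.5Q)q_D - (12q_D). Setting ∂π_D/∂q_D = 0: 409 - q_D - (1/2)(q_Y + q_A) = 0.
Yarrow's profit: π_Y = (421 - 0.5Q)q_Y - (163q_Y). Setting ∂π_Y/∂q_Y = 0: 258 - q_Y - (1/2)(q_D + q_A) = 0.
Apex's profit: π_A = (421 - 0.5Q)q_A - (172q_A). Setting ∂π_A/∂q_A = 0: 249 - q_A - (1/2)(q_D + q_Y) = 0.
Summing all 3 equations gives 916 − 2Q = 0, hence Q = 458.
Back-substituting: q_D = (409 − 229)/(1/2) = 360, q_Y = (258 − 229)/(1/2) = 58, q_A = (249 − 229)/(1/2) = 40.

58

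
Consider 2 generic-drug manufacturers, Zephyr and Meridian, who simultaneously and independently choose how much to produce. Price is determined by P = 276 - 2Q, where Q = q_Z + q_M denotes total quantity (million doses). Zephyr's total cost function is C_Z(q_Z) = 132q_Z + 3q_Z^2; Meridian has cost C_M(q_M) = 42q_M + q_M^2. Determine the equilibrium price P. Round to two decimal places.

188.57

Zephyr's profit: π_Z = (276 - 2Q)q_Z - (132q_Z + 3q_Z²). Setting ∂π_Z/∂q_Z = 0: 144 - 10q_Z - 2(q_M) = 0.
Meridian's first-order condition: 234 - 6q_M - 2(q_Z) = 0.
Rearranging gives the reaction functions q_Z = (144 - 2q_M)/10 and q_M = (234 - 2q_Z)/6.
Substituting one into the other gives q_Z = 99/14 and q_M = 513/14.
Total output Q = 306/7, so price P = 276 - 2·(306/7) = 1320/7.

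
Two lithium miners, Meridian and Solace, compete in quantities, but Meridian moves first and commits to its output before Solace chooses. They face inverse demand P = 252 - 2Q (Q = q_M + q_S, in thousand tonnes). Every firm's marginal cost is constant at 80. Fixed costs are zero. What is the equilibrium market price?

123

The follower Solace best-responds to any q_M: π_S = (252 - 2Q)q_S - 80q_S.
Setting the follower's marginal profit to zero, 172 - 2q_M - 4q_S = 0, i.e. q_S = (172 - 2q_M)/4.
Meridian substitutes q_S(q_M) into its own profit: π_M = q_M(252 - 2q_M - (172 - 2q_M)/2) - 80q_M = (166 - q_M)q_M - 80q_M.
The leader's first-order condition 86 - 2q_M = 0 yields q_M = 43.
Then q_S = (172 - 2·43)/4 = 43/2.
Total output Q = 129/2, so price P = 252 - 2·(129/2) = 123.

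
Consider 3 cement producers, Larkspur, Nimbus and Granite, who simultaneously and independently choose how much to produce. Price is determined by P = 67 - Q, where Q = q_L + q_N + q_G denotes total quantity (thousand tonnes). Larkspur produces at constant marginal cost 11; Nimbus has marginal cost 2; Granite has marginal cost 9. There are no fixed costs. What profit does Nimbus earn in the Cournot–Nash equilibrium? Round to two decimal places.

410.06

Larkspur's profit: π_L = (67 - Q)q_L - (11q_L). Setting ∂π_L/∂q_L = 0: 56 - 2q_L - (q_N + q_G) = 0.
Nimbus's profit: π_N = (67 - Q)q_N - (2q_N). Setting ∂π_N/∂q_N = 0: 65 - 2q_N - (q_L + q_G) = 0.
Granite's profit: π_G = (67 - Q)q_G - (9q_G). Setting ∂π_G/∂q_G = 0: 58 - 2q_G - (q_L + q_N) = 0.
Adding the 3 conditions: 179 − 2Q − 2Q = 0, i.e. Q = 179/4.
Back-substituting: q_L = (56 − 179/4) = 45/4, q_N = (65 − 179/4) = 81/4, q_G = (58 − 179/4) = 53/4.
Price P = 67 - 179/4 = 89/4.
Nimbus's profit: (89/4 - 2)·(81/4) = 410.0625.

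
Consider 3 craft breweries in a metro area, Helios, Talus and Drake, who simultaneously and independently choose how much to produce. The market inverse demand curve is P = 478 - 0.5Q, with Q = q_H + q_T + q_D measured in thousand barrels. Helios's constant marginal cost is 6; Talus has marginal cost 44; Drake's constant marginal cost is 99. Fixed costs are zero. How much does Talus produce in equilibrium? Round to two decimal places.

225.50

Helios's profit: π_H = (478 - 0.5Q)q_H - (6q_H). Setting ∂π_H/∂q_H = 0: 472 - q_H - (1/2)(q_T + q_D) = 0.
Talus's first-order condition: 434 - q_T - (1/2)(q_H + q_D) = 0.
Drake's first-order condition: 379 - q_D - (1/2)(q_H + q_T) = 0.
Summing all 3 equations gives 1285 − 2Q = 0, hence Q = 1285/2.
Back-substituting: q_H = (472 − 1285/4)/(1/2) = 603/2, q_T = (434 − 1285/4)/(1/2) = 451/2, q_D = (379 − 1285/4)/(1/2) = 231/2.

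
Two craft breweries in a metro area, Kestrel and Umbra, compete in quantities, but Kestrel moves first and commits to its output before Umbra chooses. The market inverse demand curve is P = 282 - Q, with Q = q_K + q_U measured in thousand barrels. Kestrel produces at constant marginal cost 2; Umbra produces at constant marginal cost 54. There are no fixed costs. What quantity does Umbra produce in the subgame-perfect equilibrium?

Solve by backward induction. Given q_K, the follower Umbra maximises π_U = (282 - q_K - q_U)q_U - 54q_U.
Follower FOC: 228 - q_K - 2q_U = 0, so q_U(q_K) = (228 - q_K)/2.
Kestrel substitutes q_U(q_K) into its own profit: π_K = q_K(282 - q_K - (228 - q_K)/2) - 2q_K = (168 - (1/2)q_K)q_K - 2q_K.
Maximising: ∂π_K/∂q_K = 166 - q_K = 0, giving q_K = 166.
Then q_U = (228 - 166)/2 = 31.

31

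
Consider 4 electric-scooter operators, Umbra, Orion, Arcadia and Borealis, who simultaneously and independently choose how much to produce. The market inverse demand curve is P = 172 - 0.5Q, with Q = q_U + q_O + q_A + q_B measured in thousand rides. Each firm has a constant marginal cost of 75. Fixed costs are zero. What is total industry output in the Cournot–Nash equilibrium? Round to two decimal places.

A representative firm's profit is π_i = q_i(172 - 0.5Q) - 75q_i.
Setting ∂π_i/∂q_i = 0 with rivals' quantities fixed: 97 - q_i - (1/2)·Σ_{j≠i} q_j = 0.
With identical firms every q_j equals q_i, so Σ_{j≠i} q_j = 3q_i and 97 = (5/2)q_i, giving q_i = 194/5.
Total output Q = 194/5 + 194/5 + 194/5 + 194/5 = 776/5.

155.20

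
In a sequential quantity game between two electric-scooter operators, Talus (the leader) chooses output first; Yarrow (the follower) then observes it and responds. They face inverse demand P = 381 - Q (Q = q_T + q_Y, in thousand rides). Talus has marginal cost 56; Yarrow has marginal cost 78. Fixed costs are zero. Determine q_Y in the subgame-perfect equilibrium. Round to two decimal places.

64.75

Solve by backward induction. Given q_T, the follower Yarrow maximises π_Y = (381 - q_T - q_Y)q_Y - 78q_Y.
Setting the follower's marginal profit to zero, 303 - q_T - 2q_Y = 0, i.e. q_Y = (303 - q_T)/2.
Talus substitutes q_Y(q_T) into its own profit: π_T = q_T(381 - q_T - (303 - q_T)/2) - 56q_T = (459/2 - (1/2)q_T)q_T - 56q_T.
Leader FOC: 347/2 - q_T = 0, so q_T = 347/2.
Then q_Y = (303 - 347/2)/2 = 259/4.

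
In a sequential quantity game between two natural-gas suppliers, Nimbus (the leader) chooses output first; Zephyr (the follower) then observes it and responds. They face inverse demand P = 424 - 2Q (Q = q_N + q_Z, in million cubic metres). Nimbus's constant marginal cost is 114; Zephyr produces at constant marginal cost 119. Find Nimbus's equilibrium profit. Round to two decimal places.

The follower Zephyr best-responds to any q_N: π_Z = (424 - 2Q)q_Z - 119q_Z.
Setting the follower's marginal profit to zero, 305 - 2q_N - 4q_Z = 0, i.e. q_Z = (305 - 2q_N)/4.
The leader anticipates this reaction. Substituting into P = 424 - 2Q gives P = 543/2 - q_N, so π_N = (543/2 - q_N)q_N - 114q_N.
The leader's first-order condition 315/2 - 2q_N = 0 yields q_N = 315/4.
Then q_Z = (305 - 2·(315/4))/4 = 295/8.
Price P = 424 - 2·(925/8) = 771/4.
Nimbus's profit: (771/4 - 114)·(315/4) = 6201.5625.

6201.56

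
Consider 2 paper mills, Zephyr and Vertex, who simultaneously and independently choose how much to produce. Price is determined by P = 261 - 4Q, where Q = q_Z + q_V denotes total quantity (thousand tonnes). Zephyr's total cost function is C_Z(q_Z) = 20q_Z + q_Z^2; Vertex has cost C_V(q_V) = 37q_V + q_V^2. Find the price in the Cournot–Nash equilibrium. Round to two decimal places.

Zephyr's profit: π_Z = (261 - 4Q)q_Z - (20q_Z + q_Z²). Setting ∂π_Z/∂q_Z = 0: 241 - 10q_Z - 4(q_V) = 0.
Vertex's profit: π_V = (261 - 4Q)q_V - (37q_V + q_V²). Setting ∂π_V/∂q_V = 0: 224 - 10q_V - 4(q_Z) = 0.
So q_Z = (241 - 4q_V)/10 and q_V = (224 - 4q_Z)/10.
Solving the pair: q_Z = 757/42, q_V = 319/21.
Total output Q = 465/14, so price P = 261 - 4·(465/14) = 897/7.

128.14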